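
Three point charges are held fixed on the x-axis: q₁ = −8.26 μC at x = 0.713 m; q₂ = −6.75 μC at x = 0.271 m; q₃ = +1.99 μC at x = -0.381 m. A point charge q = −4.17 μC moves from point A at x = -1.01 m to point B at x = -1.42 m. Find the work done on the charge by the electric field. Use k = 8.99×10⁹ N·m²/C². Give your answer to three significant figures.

0.0356 J

The work done by the electric force is W_field = −ΔU = −q(V_B − V_A) = q(V_A − V_B).
At A: distances to the source charges are 1.72 m, 1.28 m, 0.629 m; V_A = Σ kqᵢ/rᵢ = -6.20×10⁴ V.
At B: distances to the source charges are 2.13 m, 1.69 m, 1.04 m; V_B = Σ kqᵢ/rᵢ = -5.35×10⁴ V.
ΔV = V_B − V_A = 8550 V.
W_field = −qΔV = −(-4.17×10⁻⁶ C)(8550 V) = 0.0356 J.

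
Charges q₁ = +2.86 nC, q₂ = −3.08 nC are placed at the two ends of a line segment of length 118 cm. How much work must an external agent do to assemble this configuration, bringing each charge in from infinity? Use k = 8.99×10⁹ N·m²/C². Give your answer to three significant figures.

-6.71×10⁻⁸ J

The work to assemble the configuration equals its total potential energy, U = Σ kqᵢqⱼ/rᵢⱼ over all pairs.
The separation is r = 1.18 m.
U = (-6.71×10⁻⁸) = -6.71×10⁻⁸ J.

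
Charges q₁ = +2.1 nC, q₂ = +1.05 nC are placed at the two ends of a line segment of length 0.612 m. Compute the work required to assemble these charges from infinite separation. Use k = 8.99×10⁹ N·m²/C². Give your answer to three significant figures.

The work to assemble the configuration equals its total potential energy, U = Σ kqᵢqⱼ/rᵢⱼ over all pairs.
The separation is r = 0.612 m.
U = (3.24×10⁻⁸) = 3.24×10⁻⁸ J.

3.24×10⁻⁸ J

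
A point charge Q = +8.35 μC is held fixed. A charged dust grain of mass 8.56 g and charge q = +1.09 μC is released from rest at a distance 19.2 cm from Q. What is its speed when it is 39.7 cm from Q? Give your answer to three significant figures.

Only the electrostatic force acts, so mechanical energy is conserved: ½mv² = U₁ − U₂ = kQq(1/r₁ − 1/r₂).
U₁ − U₂ = (8.99×10⁹ N·m²/C²)(8.35×10⁻⁶ C)(1.09×10⁻⁶ C)(1/0.192 − 1/0.397) = 0.220 J.
v = √(2·0.220/8.56×10⁻³) = 7.17 m/s.

7.17 m/s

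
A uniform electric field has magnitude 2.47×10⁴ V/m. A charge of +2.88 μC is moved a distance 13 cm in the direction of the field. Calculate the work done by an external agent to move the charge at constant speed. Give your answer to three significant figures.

The potential change for a displacement 13 cm in the direction of the field is ΔV = −Ed = -3210 V.
W_ext = qΔV = -9.25×10⁻³ J.

-9.25×10⁻³ J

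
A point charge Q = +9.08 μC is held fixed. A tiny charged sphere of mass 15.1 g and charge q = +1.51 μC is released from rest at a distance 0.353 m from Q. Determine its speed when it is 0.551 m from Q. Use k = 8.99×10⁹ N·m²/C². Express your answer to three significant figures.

Only the electrostatic force acts, so mechanical energy is conserved: ½mv² = U₁ − U₂ = kQq(1/r₁ − 1/r₂).
U₁ − U₂ = (8.99×10⁹ N·m²/C²)(9.08×10⁻⁶ C)(1.51×10⁻⁶ C)(1/0.353 − 1/0.551) = 0.125 J.
v = √(2·0.125/0.0151) = 4.08 m/s.

4.08 m/s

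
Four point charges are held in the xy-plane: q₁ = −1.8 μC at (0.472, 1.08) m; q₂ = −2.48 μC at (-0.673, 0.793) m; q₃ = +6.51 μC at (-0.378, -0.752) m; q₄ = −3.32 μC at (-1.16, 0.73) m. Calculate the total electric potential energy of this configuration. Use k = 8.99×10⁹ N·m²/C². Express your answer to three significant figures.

The work to assemble the configuration equals its total potential energy, U = Σ kqᵢqⱼ/rᵢⱼ over all pairs.
Pair separations: r₁₂ = 1.18 m, r₁₃ = 2.02 m, r₁₄ = 1.67 m, r₂₃ = 1.57 m, r₂₄ = 0.491 m, r₃₄ = 1.68 m.
Summing all 6 pair terms gives U = -0.0435 J.

-0.0435 J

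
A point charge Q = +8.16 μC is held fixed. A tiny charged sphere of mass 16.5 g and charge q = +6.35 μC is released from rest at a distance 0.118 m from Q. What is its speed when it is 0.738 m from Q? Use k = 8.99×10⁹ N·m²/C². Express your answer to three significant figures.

20.0 m/s

Only the electrostatic force acts, so mechanical energy is conserved: ½mv² = U₁ − U₂ = kQq(1/r₁ − 1/r₂).
U₁ − U₂ = (8.99×10⁹ N·m²/C²)(8.16×10⁻⁶ C)(6.35×10⁻⁶ C)(1/0.118 − 1/0.738) = 3.32 J.
v = √(2·3.32/0.0165) = 20.0 m/s.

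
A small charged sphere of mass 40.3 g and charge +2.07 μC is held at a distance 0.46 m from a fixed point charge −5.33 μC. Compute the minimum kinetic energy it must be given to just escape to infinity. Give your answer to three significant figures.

0.216 J

To just escape, total mechanical energy must reach zero at infinity: ½mv²_min + U = 0, so ½mv²_min = −U = |kQq|/r.
|U| = |kQq|/r = (8.99×10⁹ N·m²/C²)(5.33×10⁻⁶)(2.07×10⁻⁶)/(0.460) = 0.216 J.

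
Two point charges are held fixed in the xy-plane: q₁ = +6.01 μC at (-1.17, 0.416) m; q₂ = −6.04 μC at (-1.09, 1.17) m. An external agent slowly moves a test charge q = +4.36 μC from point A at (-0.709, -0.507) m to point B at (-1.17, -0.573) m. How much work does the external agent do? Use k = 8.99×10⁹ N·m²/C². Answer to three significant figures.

For quasistatic motion the external work equals the change in potential energy: W_ext = qΔV = q(V_B − V_A).
At A: distances to the source charges are 1.03 m, 1.72 m; V_A = Σ kqᵢ/rᵢ = 2.08×10⁴ V.
At B: distances to the source charges are 0.989 m, 1.74 m; V_B = Σ kqᵢ/rᵢ = 2.35×10⁴ V.
ΔV = V_B − V_A = 2720 V.
W_ext = qΔV = (4.36×10⁻⁶ C)(2720 V) = 0.0118 J.

0.0118 J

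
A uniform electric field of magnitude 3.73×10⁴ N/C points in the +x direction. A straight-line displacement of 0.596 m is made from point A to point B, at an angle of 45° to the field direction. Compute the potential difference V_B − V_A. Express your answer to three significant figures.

-1.57×10⁴ V

Only the component of displacement along E changes the potential: ΔV = −E·d·cosθ.
ΔV = −(3.73×10⁴ V/m)(0.596 m)cos45° = -1.57×10⁴ V.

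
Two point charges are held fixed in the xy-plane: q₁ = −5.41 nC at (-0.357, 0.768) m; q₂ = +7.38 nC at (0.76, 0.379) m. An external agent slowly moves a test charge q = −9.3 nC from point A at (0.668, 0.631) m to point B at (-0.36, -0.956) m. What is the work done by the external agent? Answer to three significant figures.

1.77×10⁻⁶ J

For quasistatic motion the external work equals the change in potential energy: W_ext = qΔV = q(V_B − V_A).
At A: distances to the source charges are 1.03 m, 0.268 m; V_A = Σ kqᵢ/rᵢ = 200 V.
At B: distances to the source charges are 1.72 m, 1.74 m; V_B = Σ kqᵢ/rᵢ = 9.86 V.
ΔV = V_B − V_A = -190 V.
W_ext = qΔV = (-9.30×10⁻⁹ C)(-190 V) = 1.77×10⁻⁶ J.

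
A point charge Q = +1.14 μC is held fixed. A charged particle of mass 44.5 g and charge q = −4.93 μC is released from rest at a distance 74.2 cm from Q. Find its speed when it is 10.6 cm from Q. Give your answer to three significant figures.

4.29 m/s

Only the electrostatic force acts, so mechanical energy is conserved: ½mv² = U₁ − U₂ = kQq(1/r₁ − 1/r₂).
U₁ − U₂ = (8.99×10⁹ N·m²/C²)(1.14×10⁻⁶ C)(-4.93×10⁻⁶ C)(1/0.742 − 1/0.106) = 0.409 J.
v = √(2·0.409/0.0445) = 4.29 m/s.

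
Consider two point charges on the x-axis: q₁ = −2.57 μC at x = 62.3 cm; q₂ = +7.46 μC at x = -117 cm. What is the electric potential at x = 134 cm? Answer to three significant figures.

-5500 V

Electric potential is a scalar, so the contributions from each charge add algebraically: V = Σ kqᵢ/rᵢ.
Distances from the field point to each charge: r₁ = 0.717 m, r₂ = 2.51 m.
V = k[(-2.57×10⁻⁶)/(0.717) + (7.46×10⁻⁶)/(2.51)] = -5500 V.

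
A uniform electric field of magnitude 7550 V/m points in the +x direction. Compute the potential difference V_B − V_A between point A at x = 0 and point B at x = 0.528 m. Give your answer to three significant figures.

-3990 V

In a uniform field, potential decreases in the direction of E: V_B − V_A = −E·Δx.
V_B − V_A = −(7550 V/m)(0.528 m) = -3990 V.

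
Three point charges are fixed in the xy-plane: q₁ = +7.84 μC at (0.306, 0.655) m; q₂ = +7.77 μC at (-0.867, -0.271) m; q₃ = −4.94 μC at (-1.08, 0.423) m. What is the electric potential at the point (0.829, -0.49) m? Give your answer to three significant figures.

7.59×10⁴ V

Electric potential is a scalar, so the contributions from each charge add algebraically: V = Σ kqᵢ/rᵢ.
Distances from the field point to each charge: r₁ = 1.26 m, r₂ = 1.71 m, r₃ = 2.12 m.
V = k[(7.84×10⁻⁶)/(1.26) + (7.77×10⁻⁶)/(1.71) + (-4.94×10⁻⁶)/(2.12)] = 7.59×10⁴ V.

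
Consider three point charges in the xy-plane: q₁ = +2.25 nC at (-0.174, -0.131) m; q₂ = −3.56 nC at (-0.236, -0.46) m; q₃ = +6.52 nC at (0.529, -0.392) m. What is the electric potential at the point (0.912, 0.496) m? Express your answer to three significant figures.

55.3 V

The total potential is the scalar sum of each charge's contribution, V = Σ kqᵢ/rᵢ.
Distances from the field point to each charge: r₁ = 1.25 m, r₂ = 1.49 m, r₃ = 0.967 m.
V = k[(2.25×10⁻⁹)/(1.25) + (-3.56×10⁻⁹)/(1.49) + (6.52×10⁻⁹)/(0.967)] = 55.3 V.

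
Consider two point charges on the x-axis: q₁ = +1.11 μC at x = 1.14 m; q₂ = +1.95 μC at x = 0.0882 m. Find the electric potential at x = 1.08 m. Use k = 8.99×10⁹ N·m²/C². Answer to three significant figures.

Electric potential is a scalar, so the contributions from each charge add algebraically: V = Σ kqᵢ/rᵢ.
Distances from the field point to each charge: r₁ = 0.0600 m, r₂ = 0.992 m.
V = k[(1.11×10⁻⁶)/(0.0600) + (1.95×10⁻⁶)/(0.992)] = 1.84×10⁵ V.

1.84×10⁵ V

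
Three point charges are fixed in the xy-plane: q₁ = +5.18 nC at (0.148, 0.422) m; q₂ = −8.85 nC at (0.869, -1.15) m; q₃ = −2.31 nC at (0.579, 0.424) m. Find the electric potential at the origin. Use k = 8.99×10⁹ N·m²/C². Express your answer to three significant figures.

Electric potential is a scalar, so the contributions from each charge add algebraically: V = Σ kqᵢ/rᵢ.
Distances from the field point to each charge: r₁ = 0.447 m, r₂ = 1.44 m, r₃ = 0.718 m.
V = k[(5.18×10⁻⁹)/(0.447) + (-8.85×10⁻⁹)/(1.44) + (-2.31×10⁻⁹)/(0.718)] = 20.0 V.

20.0 V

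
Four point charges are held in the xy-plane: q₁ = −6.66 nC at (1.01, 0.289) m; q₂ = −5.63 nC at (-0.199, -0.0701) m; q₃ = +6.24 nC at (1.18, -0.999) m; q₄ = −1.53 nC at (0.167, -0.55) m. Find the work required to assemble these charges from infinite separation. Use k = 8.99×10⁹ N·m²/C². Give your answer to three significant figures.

The work to assemble the configuration equals its total potential energy, U = Σ kqᵢqⱼ/rᵢⱼ over all pairs.
Pair separations: r₁₂ = 1.26 m, r₁₃ = 1.30 m, r₁₄ = 1.19 m, r₂₃ = 1.66 m, r₂₄ = 0.604 m, r₃₄ = 1.11 m.
Summing all 6 pair terms gives U = -8.24×10⁻⁸ J.

-8.24×10⁻⁸ J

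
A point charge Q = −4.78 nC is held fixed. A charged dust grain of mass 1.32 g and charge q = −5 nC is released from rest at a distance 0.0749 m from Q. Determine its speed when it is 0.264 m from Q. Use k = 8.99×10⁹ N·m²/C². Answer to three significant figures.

0.0558 m/s

Only the electrostatic force acts, so mechanical energy is conserved: ½mv² = U₁ − U₂ = kQq(1/r₁ − 1/r₂).
U₁ − U₂ = (8.99×10⁹ N·m²/C²)(-4.78×10⁻⁹ C)(-5.00×10⁻⁹ C)(1/0.0749 − 1/0.264) = 2.05×10⁻⁶ J.
v = √(2·2.05×10⁻⁶/1.32×10⁻³) = 0.0558 m/s.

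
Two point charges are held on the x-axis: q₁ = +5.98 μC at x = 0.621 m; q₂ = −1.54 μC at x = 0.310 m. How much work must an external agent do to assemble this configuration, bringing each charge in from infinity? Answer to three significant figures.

-0.266 J

The work to assemble the configuration equals its total potential energy, U = Σ kqᵢqⱼ/rᵢⱼ over all pairs.
Pair separations: r₁₂ = 0.311 m.
U = (-0.266) = -0.266 J.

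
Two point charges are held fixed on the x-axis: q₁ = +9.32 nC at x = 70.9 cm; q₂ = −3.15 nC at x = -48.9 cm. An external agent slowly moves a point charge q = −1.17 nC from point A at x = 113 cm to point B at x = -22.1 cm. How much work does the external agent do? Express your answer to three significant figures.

For quasistatic motion the external work equals the change in potential energy: W_ext = qΔV = q(V_B − V_A).
At A: distances to the source charges are 0.421 m, 1.62 m; V_A = Σ kqᵢ/rᵢ = 182 V.
At B: distances to the source charges are 0.930 m, 0.268 m; V_B = Σ kqᵢ/rᵢ = -15.6 V.
ΔV = V_B − V_A = -197 V.
W_ext = qΔV = (-1.17×10⁻⁹ C)(-197 V) = 2.31×10⁻⁷ J.

2.31×10⁻⁷ J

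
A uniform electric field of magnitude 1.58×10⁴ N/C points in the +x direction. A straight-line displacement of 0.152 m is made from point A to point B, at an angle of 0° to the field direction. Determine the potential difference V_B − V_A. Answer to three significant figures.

-2400 V

Only the component of displacement along E changes the potential: ΔV = −E·d·cosθ.
ΔV = −(1.58×10⁴ V/m)(0.152 m)cos0° = -2400 V.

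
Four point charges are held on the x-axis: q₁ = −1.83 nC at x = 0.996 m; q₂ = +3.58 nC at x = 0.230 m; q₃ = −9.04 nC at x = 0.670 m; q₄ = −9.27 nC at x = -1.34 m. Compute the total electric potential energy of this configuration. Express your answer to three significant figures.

The assembly work is the sum of pairwise potential energies, U = Σ_{i<j} kqᵢqⱼ/rᵢⱼ.
Pair separations: r₁₂ = 0.766 m, r₁₃ = 0.326 m, r₁₄ = 2.34 m, r₂₃ = 0.440 m, r₂₄ = 1.57 m, r₃₄ = 2.01 m.
Summing all 6 pair terms gives U = -3.19×10⁻⁸ J.

-3.19×10⁻⁸ J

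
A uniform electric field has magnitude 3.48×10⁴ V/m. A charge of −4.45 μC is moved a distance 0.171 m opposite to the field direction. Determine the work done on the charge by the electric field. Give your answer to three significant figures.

0.0265 J

The potential change for a displacement 0.171 m opposite to the field direction is ΔV = +Ed = 5950 V.
W_field = −qΔV = 0.0265 J.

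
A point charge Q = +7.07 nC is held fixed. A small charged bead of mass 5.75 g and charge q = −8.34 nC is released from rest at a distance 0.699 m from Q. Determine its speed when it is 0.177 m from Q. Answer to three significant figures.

0.0279 m/s

Only the electrostatic force acts, so mechanical energy is conserved: ½mv² = U₁ − U₂ = kQq(1/r₁ − 1/r₂).
U₁ − U₂ = (8.99×10⁹ N·m²/C²)(7.07×10⁻⁹ C)(-8.34×10⁻⁹ C)(1/0.699 − 1/0.177) = 2.24×10⁻⁶ J.
v = √(2·2.24×10⁻⁶/5.75×10⁻³) = 0.0279 m/s.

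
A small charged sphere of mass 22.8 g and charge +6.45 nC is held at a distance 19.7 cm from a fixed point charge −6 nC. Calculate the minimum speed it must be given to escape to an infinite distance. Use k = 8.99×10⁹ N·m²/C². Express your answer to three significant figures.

0.0124 m/s

To just escape, total mechanical energy must reach zero at infinity: ½mv²_min + U = 0, so ½mv²_min = −U = |kQq|/r.
|U| = |kQq|/r = (8.99×10⁹ N·m²/C²)(6.00×10⁻⁹)(6.45×10⁻⁹)/(0.197) = 1.77×10⁻⁶ J.
v_min = √(2|U|/m) = √(2·1.77×10⁻⁶/0.0228) = 0.0124 m/s.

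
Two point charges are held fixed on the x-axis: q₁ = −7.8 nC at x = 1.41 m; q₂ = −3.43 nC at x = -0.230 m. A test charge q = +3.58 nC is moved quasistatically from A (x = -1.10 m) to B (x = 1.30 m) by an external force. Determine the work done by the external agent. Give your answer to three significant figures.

-2.13×10⁻⁶ J

For quasistatic motion the external work equals the change in potential energy: W_ext = qΔV = q(V_B − V_A).
At A: distances to the source charges are 2.51 m, 0.870 m; V_A = Σ kqᵢ/rᵢ = -63.4 V.
At B: distances to the source charges are 0.110 m, 1.53 m; V_B = Σ kqᵢ/rᵢ = -658 V.
ΔV = V_B − V_A = -594 V.
W_ext = qΔV = (3.58×10⁻⁹ C)(-594 V) = -2.13×10⁻⁶ J.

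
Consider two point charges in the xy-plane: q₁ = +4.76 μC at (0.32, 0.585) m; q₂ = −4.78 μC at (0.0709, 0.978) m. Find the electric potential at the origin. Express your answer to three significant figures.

The total potential is the scalar sum of each charge's contribution, V = Σ kqᵢ/rᵢ.
Distances from the field point to each charge: r₁ = 0.667 m, r₂ = 0.981 m.
V = k[(4.76×10⁻⁶)/(0.667) + (-4.78×10⁻⁶)/(0.981)] = 2.04×10⁴ V.

2.04×10⁴ V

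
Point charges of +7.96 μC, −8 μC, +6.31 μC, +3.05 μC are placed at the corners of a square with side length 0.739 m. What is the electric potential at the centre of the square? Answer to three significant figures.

1.60×10⁵ V

Electric potential is a scalar, so the contributions from each charge add algebraically: V = Σ kqᵢ/rᵢ.
The distance from each corner to the centre is a√2/2 = 0.523 m.
V = k[(7.96×10⁻⁶)/(0.523) + (-8.00×10⁻⁶)/(0.523) + (6.31×10⁻⁶)/(0.523) + (3.05×10⁻⁶)/(0.523)] = 1.60×10⁵ V.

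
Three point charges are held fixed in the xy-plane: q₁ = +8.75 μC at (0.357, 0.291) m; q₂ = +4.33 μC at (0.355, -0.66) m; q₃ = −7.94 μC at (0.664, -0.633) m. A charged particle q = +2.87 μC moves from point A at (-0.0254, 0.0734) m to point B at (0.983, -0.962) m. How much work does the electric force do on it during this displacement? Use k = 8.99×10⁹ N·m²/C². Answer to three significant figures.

0.566 J

The work done by the electric force is W_field = −ΔU = −q(V_B − V_A) = q(V_A − V_B).
At A: distances to the source charges are 0.440 m, 0.826 m, 0.987 m; V_A = Σ kqᵢ/rᵢ = 1.54×10⁵ V.
At B: distances to the source charges are 1.40 m, 0.697 m, 0.458 m; V_B = Σ kqᵢ/rᵢ = -4.37×10⁴ V.
ΔV = V_B − V_A = -1.97×10⁵ V.
W_field = −qΔV = −(2.87×10⁻⁶ C)(-1.97×10⁵ V) = 0.566 J.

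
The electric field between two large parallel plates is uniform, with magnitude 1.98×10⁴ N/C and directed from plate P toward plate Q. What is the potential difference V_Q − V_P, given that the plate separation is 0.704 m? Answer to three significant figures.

-1.39×10⁴ V

In a uniform field, potential decreases in the direction of E: ΔV = −E·d for a displacement d parallel to E.
Going from P to Q is a displacement of 0.704 m along the field, so V_Q − V_P = −Ed = -1.39×10⁴ V.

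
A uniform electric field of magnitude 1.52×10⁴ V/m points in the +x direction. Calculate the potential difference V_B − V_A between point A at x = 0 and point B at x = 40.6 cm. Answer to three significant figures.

In a uniform field, potential decreases in the direction of E: V_B − V_A = −E·Δx.
V_B − V_A = −(1.52×10⁴ V/m)(0.406 m) = -6170 V.

-6170 V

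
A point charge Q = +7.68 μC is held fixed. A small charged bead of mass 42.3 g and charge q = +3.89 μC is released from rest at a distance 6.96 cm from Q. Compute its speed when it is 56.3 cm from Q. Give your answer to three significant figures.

12.6 m/s

Only the electrostatic force acts, so mechanical energy is conserved: ½mv² = U₁ − U₂ = kQq(1/r₁ − 1/r₂).
U₁ − U₂ = (8.99×10⁹ N·m²/C²)(7.68×10⁻⁶ C)(3.89×10⁻⁶ C)(1/0.0696 − 1/0.563) = 3.38 J.
v = √(2·3.38/0.0423) = 12.6 m/s.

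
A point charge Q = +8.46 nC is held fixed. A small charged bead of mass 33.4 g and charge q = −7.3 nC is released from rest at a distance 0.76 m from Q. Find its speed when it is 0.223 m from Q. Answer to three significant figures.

0.0103 m/s

Only the electrostatic force acts, so mechanical energy is conserved: ½mv² = U₁ − U₂ = kQq(1/r₁ − 1/r₂).
U₁ − U₂ = (8.99×10⁹ N·m²/C²)(8.46×10⁻⁹ C)(-7.30×10⁻⁹ C)(1/0.760 − 1/0.223) = 1.76×10⁻⁶ J.
v = √(2·1.76×10⁻⁶/0.0334) = 0.0103 m/s.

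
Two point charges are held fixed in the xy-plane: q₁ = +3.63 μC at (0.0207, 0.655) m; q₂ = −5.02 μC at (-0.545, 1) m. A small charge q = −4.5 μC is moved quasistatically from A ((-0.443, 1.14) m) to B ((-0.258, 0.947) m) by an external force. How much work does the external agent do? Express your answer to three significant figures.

-0.622 J

For quasistatic motion the external work equals the change in potential energy: W_ext = qΔV = q(V_B − V_A).
At A: distances to the source charges are 0.671 m, 0.173 m; V_A = Σ kqᵢ/rᵢ = -2.12×10⁵ V.
At B: distances to the source charges are 0.404 m, 0.292 m; V_B = Σ kqᵢ/rᵢ = -7.38×10⁴ V.
ΔV = V_B − V_A = 1.38×10⁵ V.
W_ext = qΔV = (-4.50×10⁻⁶ C)(1.38×10⁵ V) = -0.622 J.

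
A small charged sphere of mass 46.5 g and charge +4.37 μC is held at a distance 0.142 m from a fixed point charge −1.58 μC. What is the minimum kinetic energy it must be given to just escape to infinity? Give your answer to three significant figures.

0.437 J

To just escape, total mechanical energy must reach zero at infinity: ½mv²_min + U = 0, so ½mv²_min = −U = |kQq|/r.
|U| = |kQq|/r = (8.99×10⁹ N·m²/C²)(1.58×10⁻⁶)(4.37×10⁻⁶)/(0.142) = 0.437 J.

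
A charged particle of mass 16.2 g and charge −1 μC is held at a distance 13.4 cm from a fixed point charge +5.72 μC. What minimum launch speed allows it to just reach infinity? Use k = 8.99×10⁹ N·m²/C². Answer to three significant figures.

To just escape, total mechanical energy must reach zero at infinity: ½mv²_min + U = 0, so ½mv²_min = −U = |kQq|/r.
|U| = |kQq|/r = (8.99×10⁹ N·m²/C²)(5.72×10⁻⁶)(1.00×10⁻⁶)/(0.134) = 0.384 J.
v_min = √(2|U|/m) = √(2·0.384/0.0162) = 6.88 m/s.

6.88 m/s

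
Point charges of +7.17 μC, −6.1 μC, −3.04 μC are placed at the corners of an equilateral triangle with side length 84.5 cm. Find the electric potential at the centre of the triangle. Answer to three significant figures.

Electric potential is a scalar, so the contributions from each charge add algebraically: V = Σ kqᵢ/rᵢ.
The distance from each vertex to the centroid is a/√3 = 0.488 m.
V = k[(7.17×10⁻⁶)/(0.488) + (-6.10×10⁻⁶)/(0.488) + (-3.04×10⁻⁶)/(0.488)] = -3.63×10⁴ V.

-3.63×10⁴ V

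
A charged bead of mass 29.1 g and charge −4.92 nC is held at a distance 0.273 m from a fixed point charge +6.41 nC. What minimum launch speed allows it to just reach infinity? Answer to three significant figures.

To just escape, total mechanical energy must reach zero at infinity: ½mv²_min + U = 0, so ½mv²_min = −U = |kQq|/r.
|U| = |kQq|/r = (8.99×10⁹ N·m²/C²)(6.41×10⁻⁹)(4.92×10⁻⁹)/(0.273) = 1.04×10⁻⁶ J.
v_min = √(2|U|/m) = √(2·1.04×10⁻⁶/0.0291) = 8.45×10⁻³ m/s.

8.45×10⁻³ m/s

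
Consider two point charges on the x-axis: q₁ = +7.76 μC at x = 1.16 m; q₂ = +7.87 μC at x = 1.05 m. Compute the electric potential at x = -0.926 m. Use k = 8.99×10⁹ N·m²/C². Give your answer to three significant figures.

6.92×10⁴ V

Electric potential is a scalar, so the contributions from each charge add algebraically: V = Σ kqᵢ/rᵢ.
Distances from the field point to each charge: r₁ = 2.09 m, r₂ = 1.98 m.
V = k[(7.76×10⁻⁶)/(2.09) + (7.87×10⁻⁶)/(1.98)] = 6.92×10⁴ V.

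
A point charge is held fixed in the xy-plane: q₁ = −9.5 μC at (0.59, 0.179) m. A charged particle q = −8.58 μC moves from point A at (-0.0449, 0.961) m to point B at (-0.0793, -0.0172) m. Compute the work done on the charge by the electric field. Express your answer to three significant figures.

-0.323 J

The work done by the electric force is W_field = −ΔU = −q(V_B − V_A) = q(V_A − V_B).
At A: distance to the source charge is 1.01 m; V_A = kq₁/r = -8.48×10⁴ V.
At B: distance to the source charge is 0.697 m; V_B = kq₁/r = -1.22×10⁵ V.
ΔV = V_B − V_A = -3.77×10⁴ V.
W_field = −qΔV = −(-8.58×10⁻⁶ C)(-3.77×10⁴ V) = -0.323 J.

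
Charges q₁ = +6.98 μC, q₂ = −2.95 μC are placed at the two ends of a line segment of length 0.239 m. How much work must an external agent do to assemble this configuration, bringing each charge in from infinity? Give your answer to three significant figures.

The assembly work is the sum of pairwise potential energies, U = Σ_{i<j} kqᵢqⱼ/rᵢⱼ.
The separation is r = 0.239 m.
U = (-0.775) = -0.775 J.

-0.775 J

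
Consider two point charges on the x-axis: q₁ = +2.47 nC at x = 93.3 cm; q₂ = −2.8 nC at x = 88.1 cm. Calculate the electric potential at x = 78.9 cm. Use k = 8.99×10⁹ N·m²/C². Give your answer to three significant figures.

-119 V

Electric potential is a scalar, so the contributions from each charge add algebraically: V = Σ kqᵢ/rᵢ.
Distances from the field point to each charge: r₁ = 0.144 m, r₂ = 0.0920 m.
V = k[(2.47×10⁻⁹)/(0.144) + (-2.80×10⁻⁹)/(0.0920)] = -119 V.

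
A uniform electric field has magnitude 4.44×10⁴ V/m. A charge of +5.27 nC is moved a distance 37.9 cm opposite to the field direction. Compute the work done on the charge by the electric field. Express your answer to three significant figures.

The potential change for a displacement 37.9 cm opposite to the field direction is ΔV = +Ed = 1.68×10⁴ V.
W_field = −qΔV = -8.87×10⁻⁵ J.

-8.87×10⁻⁵ J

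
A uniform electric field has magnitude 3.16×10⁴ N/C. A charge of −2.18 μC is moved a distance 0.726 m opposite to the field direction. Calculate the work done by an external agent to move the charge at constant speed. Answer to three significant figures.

-0.0500 J

The potential change for a displacement 0.726 m opposite to the field direction is ΔV = +Ed = 2.29×10⁴ V.
W_ext = qΔV = -0.0500 J.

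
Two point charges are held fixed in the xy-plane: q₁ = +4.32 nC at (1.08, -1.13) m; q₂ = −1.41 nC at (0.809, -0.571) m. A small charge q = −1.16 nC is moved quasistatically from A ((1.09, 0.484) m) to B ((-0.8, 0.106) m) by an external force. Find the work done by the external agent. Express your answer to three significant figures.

2.84×10⁻⁹ J

For quasistatic motion the external work equals the change in potential energy: W_ext = qΔV = q(V_B − V_A).
At A: distances to the source charges are 1.61 m, 1.09 m; V_A = Σ kqᵢ/rᵢ = 12.5 V.
At B: distances to the source charges are 2.25 m, 1.75 m; V_B = Σ kqᵢ/rᵢ = 10.0 V.
ΔV = V_B − V_A = -2.45 V.
W_ext = qΔV = (-1.16×10⁻⁹ C)(-2.45 V) = 2.84×10⁻⁹ J.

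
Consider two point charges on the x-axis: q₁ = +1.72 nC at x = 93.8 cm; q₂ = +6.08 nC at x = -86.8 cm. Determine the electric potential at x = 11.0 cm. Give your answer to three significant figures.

74.6 V

Electric potential is a scalar, so the contributions from each charge add algebraically: V = Σ kqᵢ/rᵢ.
Distances from the field point to each charge: r₁ = 0.828 m, r₂ = 0.978 m.
V = k[(1.72×10⁻⁹)/(0.828) + (6.08×10⁻⁹)/(0.978)] = 74.6 V.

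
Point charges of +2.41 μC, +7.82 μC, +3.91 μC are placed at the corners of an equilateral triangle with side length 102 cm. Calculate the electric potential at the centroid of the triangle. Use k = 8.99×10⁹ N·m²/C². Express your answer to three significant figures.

The total potential is the scalar sum of each charge's contribution, V = Σ kqᵢ/rᵢ.
The distance from each vertex to the centroid is a/√3 = 0.589 m.
V = k[(2.41×10⁻⁶)/(0.589) + (7.82×10⁻⁶)/(0.589) + (3.91×10⁻⁶)/(0.589)] = 2.16×10⁵ V.

2.16×10⁵ V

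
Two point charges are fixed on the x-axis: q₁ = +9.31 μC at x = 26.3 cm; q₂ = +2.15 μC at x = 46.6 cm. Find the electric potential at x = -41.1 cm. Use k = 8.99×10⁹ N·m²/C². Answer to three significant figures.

1.46×10⁵ V

Electric potential is a scalar, so the contributions from each charge add algebraically: V = Σ kqᵢ/rᵢ.
Distances from the field point to each charge: r₁ = 0.674 m, r₂ = 0.877 m.
V = k[(9.31×10⁻⁶)/(0.674) + (2.15×10⁻⁶)/(0.877)] = 1.46×10⁵ V.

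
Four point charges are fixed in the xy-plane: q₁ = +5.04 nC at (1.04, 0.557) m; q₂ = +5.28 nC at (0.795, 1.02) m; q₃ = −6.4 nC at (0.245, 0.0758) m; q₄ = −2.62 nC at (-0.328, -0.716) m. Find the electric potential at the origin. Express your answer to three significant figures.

The total potential is the scalar sum of each charge's contribution, V = Σ kqᵢ/rᵢ.
Distances from the field point to each charge: r₁ = 1.18 m, r₂ = 1.29 m, r₃ = 0.256 m, r₄ = 0.788 m.
V = k[(5.04×10⁻⁹)/(1.18) + (5.28×10⁻⁹)/(1.29) + (-6.40×10⁻⁹)/(0.256) + (-2.62×10⁻⁹)/(0.788)] = -179 V.

-179 V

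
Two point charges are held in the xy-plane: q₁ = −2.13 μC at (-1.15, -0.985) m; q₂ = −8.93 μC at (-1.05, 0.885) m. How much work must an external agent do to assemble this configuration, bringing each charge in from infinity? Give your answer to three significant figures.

0.0913 J

The assembly work is the sum of pairwise potential energies, U = Σ_{i<j} kqᵢqⱼ/rᵢⱼ.
Pair separations: r₁₂ = 1.87 m.
U = (0.0913) = 0.0913 J.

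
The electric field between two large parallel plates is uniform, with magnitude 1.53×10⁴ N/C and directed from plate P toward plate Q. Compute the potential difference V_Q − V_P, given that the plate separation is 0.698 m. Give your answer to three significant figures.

-1.07×10⁴ V

In a uniform field, potential decreases in the direction of E: ΔV = −E·d for a displacement d parallel to E.
Going from P to Q is a displacement of 0.698 m along the field, so V_Q − V_P = −Ed = -1.07×10⁴ V.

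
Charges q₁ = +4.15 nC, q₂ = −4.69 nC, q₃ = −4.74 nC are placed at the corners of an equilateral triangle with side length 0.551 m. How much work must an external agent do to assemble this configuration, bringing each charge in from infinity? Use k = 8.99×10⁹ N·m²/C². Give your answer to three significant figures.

-2.76×10⁻⁷ J

The work to assemble the configuration equals its total potential energy, U = Σ kqᵢqⱼ/rᵢⱼ over all pairs.
All three pair separations equal the side length, 0.551 m.
U = (-3.18×10⁻⁷) + (-3.21×10⁻⁷) + (3.63×10⁻⁷) = -2.76×10⁻⁷ J.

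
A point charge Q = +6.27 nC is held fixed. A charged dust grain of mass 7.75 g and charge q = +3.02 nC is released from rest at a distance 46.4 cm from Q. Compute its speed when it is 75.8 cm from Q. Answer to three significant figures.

Only the electrostatic force acts, so mechanical energy is conserved: ½mv² = U₁ − U₂ = kQq(1/r₁ − 1/r₂).
U₁ − U₂ = (8.99×10⁹ N·m²/C²)(6.27×10⁻⁹ C)(3.02×10⁻⁹ C)(1/0.464 − 1/0.758) = 1.42×10⁻⁷ J.
v = √(2·1.42×10⁻⁷/7.75×10⁻³) = 6.06×10⁻³ m/s.

6.06×10⁻³ m/s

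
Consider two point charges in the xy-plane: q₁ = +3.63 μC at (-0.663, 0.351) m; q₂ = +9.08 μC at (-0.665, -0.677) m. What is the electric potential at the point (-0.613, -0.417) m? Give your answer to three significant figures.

Electric potential is a scalar, so the contributions from each charge add algebraically: V = Σ kqᵢ/rᵢ.
Distances from the field point to each charge: r₁ = 0.770 m, r₂ = 0.265 m.
V = k[(3.63×10⁻⁶)/(0.770) + (9.08×10⁻⁶)/(0.265)] = 3.50×10⁵ V.

3.50×10⁵ V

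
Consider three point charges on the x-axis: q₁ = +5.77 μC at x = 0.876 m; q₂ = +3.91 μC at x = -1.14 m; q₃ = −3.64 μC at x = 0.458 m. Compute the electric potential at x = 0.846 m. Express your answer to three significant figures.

1.66×10⁶ V

Electric potential is a scalar, so the contributions from each charge add algebraically: V = Σ kqᵢ/rᵢ.
Distances from the field point to each charge: r₁ = 0.0300 m, r₂ = 1.99 m, r₃ = 0.388 m.
V = k[(5.77×10⁻⁶)/(0.0300) + (3.91×10⁻⁶)/(1.99) + (-3.64×10⁻⁶)/(0.388)] = 1.66×10⁶ V.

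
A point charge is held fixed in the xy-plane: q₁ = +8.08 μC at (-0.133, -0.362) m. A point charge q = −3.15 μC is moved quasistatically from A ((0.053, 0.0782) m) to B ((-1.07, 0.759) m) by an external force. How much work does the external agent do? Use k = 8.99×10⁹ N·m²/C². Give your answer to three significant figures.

0.322 J

For quasistatic motion the external work equals the change in potential energy: W_ext = qΔV = q(V_B − V_A).
At A: distance to the source charge is 0.478 m; V_A = kq₁/r = 1.52×10⁵ V.
At B: distance to the source charge is 1.46 m; V_B = kq₁/r = 4.97×10⁴ V.
ΔV = V_B − V_A = -1.02×10⁵ V.
W_ext = qΔV = (-3.15×10⁻⁶ C)(-1.02×10⁵ V) = 0.322 J.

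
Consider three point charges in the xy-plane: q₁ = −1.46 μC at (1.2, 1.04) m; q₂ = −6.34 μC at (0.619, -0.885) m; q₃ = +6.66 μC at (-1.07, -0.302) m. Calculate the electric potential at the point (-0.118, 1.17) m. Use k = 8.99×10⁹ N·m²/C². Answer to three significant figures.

-1860 V

Electric potential is a scalar, so the contributions from each charge add algebraically: V = Σ kqᵢ/rᵢ.
Distances from the field point to each charge: r₁ = 1.32 m, r₂ = 2.18 m, r₃ = 1.75 m.
V = k[(-1.46×10⁻⁶)/(1.32) + (-6.34×10⁻⁶)/(2.18) + (6.66×10⁻⁶)/(1.75)] = -1860 V.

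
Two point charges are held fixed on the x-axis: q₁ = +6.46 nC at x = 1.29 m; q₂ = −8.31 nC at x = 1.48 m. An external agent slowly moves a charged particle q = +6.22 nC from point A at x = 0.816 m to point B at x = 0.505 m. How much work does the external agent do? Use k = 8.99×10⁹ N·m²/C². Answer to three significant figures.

For quasistatic motion the external work equals the change in potential energy: W_ext = qΔV = q(V_B − V_A).
At A: distances to the source charges are 0.474 m, 0.664 m; V_A = Σ kqᵢ/rᵢ = 10.0 V.
At B: distances to the source charges are 0.785 m, 0.975 m; V_B = Σ kqᵢ/rᵢ = -2.64 V.
ΔV = V_B − V_A = -12.7 V.
W_ext = qΔV = (6.22×10⁻⁹ C)(-12.7 V) = -7.87×10⁻⁸ J.

-7.87×10⁻⁸ J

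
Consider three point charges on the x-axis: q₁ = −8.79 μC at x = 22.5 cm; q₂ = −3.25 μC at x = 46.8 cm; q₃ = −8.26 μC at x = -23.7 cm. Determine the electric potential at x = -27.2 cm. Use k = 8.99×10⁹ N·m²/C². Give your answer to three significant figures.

Electric potential is a scalar, so the contributions from each charge add algebraically: V = Σ kqᵢ/rᵢ.
Distances from the field point to each charge: r₁ = 0.497 m, r₂ = 0.740 m, r₃ = 0.0350 m.
V = k[(-8.79×10⁻⁶)/(0.497) + (-3.25×10⁻⁶)/(0.740) + (-8.26×10⁻⁶)/(0.0350)] = -2.32×10⁶ V.

-2.32×10⁶ V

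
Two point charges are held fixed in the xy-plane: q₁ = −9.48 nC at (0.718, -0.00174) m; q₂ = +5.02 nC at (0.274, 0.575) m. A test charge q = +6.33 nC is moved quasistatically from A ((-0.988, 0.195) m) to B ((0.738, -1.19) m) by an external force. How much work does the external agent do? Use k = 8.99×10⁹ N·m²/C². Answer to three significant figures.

For quasistatic motion the external work equals the change in potential energy: W_ext = qΔV = q(V_B − V_A).
At A: distances to the source charges are 1.72 m, 1.32 m; V_A = Σ kqᵢ/rᵢ = -15.4 V.
At B: distances to the source charges are 1.19 m, 1.82 m; V_B = Σ kqᵢ/rᵢ = -47.0 V.
ΔV = V_B − V_A = -31.6 V.
W_ext = qΔV = (6.33×10⁻⁹ C)(-31.6 V) = -2.00×10⁻⁷ J.

-2.00×10⁻⁷ J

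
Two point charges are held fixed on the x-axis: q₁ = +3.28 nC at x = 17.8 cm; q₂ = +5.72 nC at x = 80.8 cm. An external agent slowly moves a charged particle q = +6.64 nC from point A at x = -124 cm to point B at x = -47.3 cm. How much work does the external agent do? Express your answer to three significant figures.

2.63×10⁻⁷ J

For quasistatic motion the external work equals the change in potential energy: W_ext = qΔV = q(V_B − V_A).
At A: distances to the source charges are 1.42 m, 2.05 m; V_A = Σ kqᵢ/rᵢ = 45.9 V.
At B: distances to the source charges are 0.651 m, 1.28 m; V_B = Σ kqᵢ/rᵢ = 85.4 V.
ΔV = V_B − V_A = 39.5 V.
W_ext = qΔV = (6.64×10⁻⁹ C)(39.5 V) = 2.63×10⁻⁷ J.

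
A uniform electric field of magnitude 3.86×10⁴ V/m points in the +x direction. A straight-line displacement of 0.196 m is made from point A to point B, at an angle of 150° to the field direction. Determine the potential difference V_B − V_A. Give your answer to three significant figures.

Only the component of displacement along E changes the potential: ΔV = −E·d·cosθ.
ΔV = −(3.86×10⁴ V/m)(0.196 m)cos150° = 6550 V.

6550 V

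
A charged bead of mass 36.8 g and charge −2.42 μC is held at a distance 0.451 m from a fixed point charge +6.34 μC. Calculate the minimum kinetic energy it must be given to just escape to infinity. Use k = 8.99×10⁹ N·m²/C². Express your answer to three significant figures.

To just escape, total mechanical energy must reach zero at infinity: ½mv²_min + U = 0, so ½mv²_min = −U = |kQq|/r.
|U| = |kQq|/r = (8.99×10⁹ N·m²/C²)(6.34×10⁻⁶)(2.42×10⁻⁶)/(0.451) = 0.306 J.

0.306 J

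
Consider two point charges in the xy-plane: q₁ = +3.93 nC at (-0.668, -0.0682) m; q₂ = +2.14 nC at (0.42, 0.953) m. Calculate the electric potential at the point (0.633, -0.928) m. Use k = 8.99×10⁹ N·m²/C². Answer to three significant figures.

Electric potential is a scalar, so the contributions from each charge add algebraically: V = Σ kqᵢ/rᵢ.
Distances from the field point to each charge: r₁ = 1.56 m, r₂ = 1.89 m.
V = k[(3.93×10⁻⁹)/(1.56) + (2.14×10⁻⁹)/(1.89)] = 32.8 V.

32.8 V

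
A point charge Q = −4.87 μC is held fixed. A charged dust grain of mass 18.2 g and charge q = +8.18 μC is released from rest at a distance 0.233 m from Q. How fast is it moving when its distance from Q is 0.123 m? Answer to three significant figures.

12.3 m/s

Only the electrostatic force acts, so mechanical energy is conserved: ½mv² = U₁ − U₂ = kQq(1/r₁ − 1/r₂).
U₁ − U₂ = (8.99×10⁹ N·m²/C²)(-4.87×10⁻⁶ C)(8.18×10⁻⁶ C)(1/0.233 − 1/0.123) = 1.37 J.
v = √(2·1.37/0.0182) = 12.3 m/s.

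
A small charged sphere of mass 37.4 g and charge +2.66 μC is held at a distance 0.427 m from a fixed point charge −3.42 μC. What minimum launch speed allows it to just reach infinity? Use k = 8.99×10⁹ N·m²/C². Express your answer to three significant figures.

3.20 m/s

To just escape, total mechanical energy must reach zero at infinity: ½mv²_min + U = 0, so ½mv²_min = −U = |kQq|/r.
|U| = |kQq|/r = (8.99×10⁹ N·m²/C²)(3.42×10⁻⁶)(2.66×10⁻⁶)/(0.427) = 0.192 J.
v_min = √(2|U|/m) = √(2·0.192/0.0374) = 3.20 m/s.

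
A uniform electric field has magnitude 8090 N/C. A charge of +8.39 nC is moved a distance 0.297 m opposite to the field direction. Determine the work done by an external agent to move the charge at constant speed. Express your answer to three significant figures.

The potential change for a displacement 0.297 m opposite to the field direction is ΔV = +Ed = 2400 V.
W_ext = qΔV = 2.02×10⁻⁵ J.

2.02×10⁻⁵ J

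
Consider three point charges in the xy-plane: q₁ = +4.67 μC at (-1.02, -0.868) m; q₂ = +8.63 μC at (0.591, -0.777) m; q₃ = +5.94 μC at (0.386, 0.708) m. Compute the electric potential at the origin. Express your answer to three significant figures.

Electric potential is a scalar, so the contributions from each charge add algebraically: V = Σ kqᵢ/rᵢ.
Distances from the field point to each charge: r₁ = 1.34 m, r₂ = 0.976 m, r₃ = 0.806 m.
V = k[(4.67×10⁻⁶)/(1.34) + (8.63×10⁻⁶)/(0.976) + (5.94×10⁻⁶)/(0.806)] = 1.77×10⁵ V.

1.77×10⁵ V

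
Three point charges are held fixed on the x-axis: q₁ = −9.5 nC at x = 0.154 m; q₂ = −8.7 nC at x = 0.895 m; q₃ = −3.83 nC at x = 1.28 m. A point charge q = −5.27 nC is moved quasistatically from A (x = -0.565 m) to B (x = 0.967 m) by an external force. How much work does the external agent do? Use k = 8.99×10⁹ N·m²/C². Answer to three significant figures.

For quasistatic motion the external work equals the change in potential energy: W_ext = qΔV = q(V_B − V_A).
At A: distances to the source charges are 0.719 m, 1.46 m, 1.84 m; V_A = Σ kqᵢ/rᵢ = -191 V.
At B: distances to the source charges are 0.813 m, 0.0720 m, 0.313 m; V_B = Σ kqᵢ/rᵢ = -1300 V.
ΔV = V_B − V_A = -1110 V.
W_ext = qΔV = (-5.27×10⁻⁹ C)(-1110 V) = 5.85×10⁻⁶ J.

5.85×10⁻⁶ J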